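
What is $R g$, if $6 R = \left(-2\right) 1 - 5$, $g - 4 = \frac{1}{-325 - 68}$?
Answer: $- \frac{10997}{2358} \approx -4.6637$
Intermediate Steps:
$g = \frac{1571}{393}$ ($g = 4 + \frac{1}{-325 - 68} = 4 + \frac{1}{-393} = 4 - \frac{1}{393} = \frac{1571}{393} \approx 3.9975$)
$R = - \frac{7}{6}$ ($R = \frac{\left(-2\right) 1 - 5}{6} = \frac{-2 - 5}{6} = \frac{1}{6} \left(-7\right) = - \frac{7}{6} \approx -1.1667$)
$R g = \left(- \frac{7}{6}\right) \frac{1571}{393} = - \frac{10997}{2358}$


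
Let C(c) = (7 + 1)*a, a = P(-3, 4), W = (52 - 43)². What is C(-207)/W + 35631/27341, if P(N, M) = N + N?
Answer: 524581/738207 ≈ 0.71062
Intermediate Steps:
P(N, M) = 2*N
W = 81 (W = 9² = 81)
a = -6 (a = 2*(-3) = -6)
C(c) = -48 (C(c) = (7 + 1)*(-6) = 8*(-6) = -48)
C(-207)/W + 35631/27341 = -48/81 + 35631/27341 = -48*1/81 + 35631*(1/27341) = -16/27 + 35631/27341 = 524581/738207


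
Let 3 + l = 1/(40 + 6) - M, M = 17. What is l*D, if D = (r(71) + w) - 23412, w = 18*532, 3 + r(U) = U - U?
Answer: 12718041/46 ≈ 2.7648e+5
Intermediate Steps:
r(U) = -3 (r(U) = -3 + (U - U) = -3 + 0 = -3)
w = 9576
D = -13839 (D = (-3 + 9576) - 23412 = 9573 - 23412 = -13839)
l = -919/46 (l = -3 + (1/(40 + 6) - 1*17) = -3 + (1/46 - 17) = -3 - 781/46 = -919/46 ≈ -19.978)
l*D = -919/46*(-13839) = 12718041/46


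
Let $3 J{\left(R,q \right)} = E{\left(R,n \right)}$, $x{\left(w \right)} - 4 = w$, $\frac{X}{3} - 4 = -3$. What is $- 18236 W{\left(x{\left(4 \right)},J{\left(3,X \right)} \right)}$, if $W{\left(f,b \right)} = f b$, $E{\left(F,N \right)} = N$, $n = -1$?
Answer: $\frac{145888}{3} \approx 48629.0$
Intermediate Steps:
$X = 3$ ($X = 12 + 3 \left(-3\right) = 12 - 9 = 3$)
$x{\left(w \right)} = 4 + w$
$J{\left(R,q \right)} = - \frac{1}{3}$ ($J{\left(R,q \right)} = \frac{1}{3} \left(-1\right) = - \frac{1}{3}$)
$W{\left(f,b \right)} = b f$
$- 18236 W{\left(x{\left(4 \right)},J{\left(3,X \right)} \right)} = - 18236 \left(- \frac{4 + 4}{3}\right) = - 18236 \left(\left(- \frac{1}{3}\right) 8\right) = \left(-18236\right) \left(- \frac{8}{3}\right) = \frac{145888}{3}$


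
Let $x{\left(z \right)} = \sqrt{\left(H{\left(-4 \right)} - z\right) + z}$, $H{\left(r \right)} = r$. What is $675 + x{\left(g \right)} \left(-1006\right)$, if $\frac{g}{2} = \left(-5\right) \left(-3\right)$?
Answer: $675 - 2012 i \approx 675.0 - 2012.0 i$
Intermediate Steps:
$g = 30$ ($g = 2 \left(\left(-5\right) \left(-3\right)\right) = 2 \cdot 15 = 30$)
$x{\left(z \right)} = 2 i$ ($x{\left(z \right)} = \sqrt{\left(-4 - z\right) + z} = \sqrt{-4} = 2 i$)
$675 + x{\left(g \right)} \left(-1006\right) = 675 + 2 i \left(-1006\right) = 675 - 2012 i$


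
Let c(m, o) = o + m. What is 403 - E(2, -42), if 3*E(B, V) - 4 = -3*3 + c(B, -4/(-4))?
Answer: 1211/3 ≈ 403.67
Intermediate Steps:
c(m, o) = m + o
E(B, V) = -4/3 + B/3 (E(B, V) = 4/3 + (-3*3 + (B - 4/(-4)))/3 = 4/3 + (-9 + (B - 4*(-¼)))/3 = 4/3 + (-9 + (B + 1))/3 = 4/3 + (-9 + (1 + B))/3 = 4/3 + (-8 + B)/3 = 4/3 + (-8/3 + B/3) = -4/3 + B/3)
403 - E(2, -42) = 403 - (-4/3 + (⅓)*2) = 403 - (-4/3 + ⅔) = 403 - 1*(-⅔) = 403 + ⅔ = 1211/3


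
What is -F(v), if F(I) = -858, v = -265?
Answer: 858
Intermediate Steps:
-F(v) = -1*(-858) = 858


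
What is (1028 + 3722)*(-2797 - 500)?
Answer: -15660750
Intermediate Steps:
(1028 + 3722)*(-2797 - 500) = 4750*(-3297) = -15660750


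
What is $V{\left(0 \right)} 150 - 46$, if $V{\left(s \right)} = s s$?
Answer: $-46$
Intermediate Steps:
$V{\left(s \right)} = s^{2}$
$V{\left(0 \right)} 150 - 46 = 0^{2} \cdot 150 - 46 = 0 \cdot 150 - 46 = 0 - 46 = -46$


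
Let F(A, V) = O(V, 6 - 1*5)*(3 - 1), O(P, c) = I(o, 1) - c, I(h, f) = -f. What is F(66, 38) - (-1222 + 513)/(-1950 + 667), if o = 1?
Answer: -5841/1283 ≈ -4.5526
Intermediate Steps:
O(P, c) = -1 - c (O(P, c) = -1*1 - c = -1 - c)
F(A, V) = -4 (F(A, V) = (-1 - (6 - 1*5))*(3 - 1) = (-1 - (6 - 5))*2 = (-1 - 1*1)*2 = (-1 - 1)*2 = -2*2 = -4)
F(66, 38) - (-1222 + 513)/(-1950 + 667) = -4 - (-1222 + 513)/(-1950 + 667) = -4 - (-709)/(-1283) = -4 - (-709)*(-1)/1283 = -4 - 1*709/1283 = -4 - 709/1283 = -5841/1283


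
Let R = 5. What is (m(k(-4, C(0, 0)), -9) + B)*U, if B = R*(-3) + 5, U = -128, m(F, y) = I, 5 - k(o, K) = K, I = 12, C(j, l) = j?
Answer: -256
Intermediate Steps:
k(o, K) = 5 - K
m(F, y) = 12
B = -10 (B = 5*(-3) + 5 = -15 + 5 = -10)
(m(k(-4, C(0, 0)), -9) + B)*U = (12 - 10)*(-128) = 2*(-128) = -256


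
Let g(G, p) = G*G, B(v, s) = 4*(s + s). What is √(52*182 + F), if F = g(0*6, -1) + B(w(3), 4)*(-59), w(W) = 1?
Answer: 2*√1894 ≈ 87.040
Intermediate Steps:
B(v, s) = 8*s (B(v, s) = 4*(2*s) = 8*s)
g(G, p) = G²
F = -1888 (F = (0*6)² + (8*4)*(-59) = 0² + 32*(-59) = 0 - 1888 = -1888)
√(52*182 + F) = √(52*182 - 1888) = √(9464 - 1888) = √7576 = 2*√1894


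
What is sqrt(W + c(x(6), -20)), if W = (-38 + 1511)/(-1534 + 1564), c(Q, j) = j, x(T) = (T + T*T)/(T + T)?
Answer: sqrt(2910)/10 ≈ 5.3944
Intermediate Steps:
x(T) = (T + T**2)/(2*T) (x(T) = (T + T**2)/((2*T)) = (T + T**2)*(1/(2*T)) = (T + T**2)/(2*T))
W = 491/10 (W = 1473/30 = 1473*(1/30) = 491/10 ≈ 49.100)
sqrt(W + c(x(6), -20)) = sqrt(491/10 - 20) = sqrt(291/10) = sqrt(2910)/10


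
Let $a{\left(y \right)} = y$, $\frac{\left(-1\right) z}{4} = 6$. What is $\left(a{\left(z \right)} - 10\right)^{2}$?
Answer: $1156$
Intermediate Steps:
$z = -24$ ($z = \left(-4\right) 6 = -24$)
$\left(a{\left(z \right)} - 10\right)^{2} = \left(-24 - 10\right)^{2} = \left(-34\right)^{2} = 1156$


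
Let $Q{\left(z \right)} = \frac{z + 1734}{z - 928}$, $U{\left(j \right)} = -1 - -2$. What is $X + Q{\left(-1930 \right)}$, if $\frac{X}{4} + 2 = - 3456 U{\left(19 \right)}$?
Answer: $- \frac{19765830}{1429} \approx -13832.0$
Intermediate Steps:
$U{\left(j \right)} = 1$ ($U{\left(j \right)} = -1 + 2 = 1$)
$Q{\left(z \right)} = \frac{1734 + z}{-928 + z}$
$X = -13832$ ($X = -8 + 4 \left(\left(-3456\right) 1\right) = -8 + 4 \left(-3456\right) = -8 - 13824 = -13832$)
$X + Q{\left(-1930 \right)} = -13832 + \frac{1734 - 1930}{-928 - 1930} = -13832 + \frac{1}{-2858} \left(-196\right) = -13832 - - \frac{98}{1429} = -13832 + \frac{98}{1429} = - \frac{19765830}{1429}$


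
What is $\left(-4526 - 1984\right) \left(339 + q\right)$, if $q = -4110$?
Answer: $24549210$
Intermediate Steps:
$\left(-4526 - 1984\right) \left(339 + q\right) = \left(-4526 - 1984\right) \left(339 - 4110\right) = \left(-6510\right) \left(-3771\right) = 24549210$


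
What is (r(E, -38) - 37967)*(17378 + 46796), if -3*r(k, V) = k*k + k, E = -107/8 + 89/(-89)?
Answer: -234298279303/96 ≈ -2.4406e+9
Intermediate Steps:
E = -115/8 (E = -107*⅛ + 89*(-1/89) = -107/8 - 1 = -115/8 ≈ -14.375)
r(k, V) = -k/3 - k²/3 (r(k, V) = -(k*k + k)/3 = -(k² + k)/3 = -(k + k²)/3 = -k/3 - k²/3)
(r(E, -38) - 37967)*(17378 + 46796) = (-⅓*(-115/8)*(1 - 115/8) - 37967)*(17378 + 46796) = (-⅓*(-115/8)*(-107/8) - 37967)*64174 = (-12305/192 - 37967)*64174 = -7301969/192*64174 = -234298279303/96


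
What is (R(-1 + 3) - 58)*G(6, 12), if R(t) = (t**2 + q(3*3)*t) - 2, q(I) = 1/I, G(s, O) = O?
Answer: -2008/3 ≈ -669.33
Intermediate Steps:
q(I) = 1/I
R(t) = -2 + t**2 + t/9 (R(t) = (t**2 + t/((3*3))) - 2 = (t**2 + t/9) - 2 = -2 + t**2 + t/9)
(R(-1 + 3) - 58)*G(6, 12) = ((-2 + (-1 + 3)**2 + (-1 + 3)/9) - 58)*12 = ((-2 + 2**2 + (1/9)*2) - 58)*12 = ((-2 + 4 + 2/9) - 58)*12 = (20/9 - 58)*12 = -502/9*12 = -2008/3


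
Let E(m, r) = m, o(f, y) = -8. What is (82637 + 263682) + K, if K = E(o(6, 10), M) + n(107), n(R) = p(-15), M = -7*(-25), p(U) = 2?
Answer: 346313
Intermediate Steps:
M = 175
n(R) = 2
K = -6 (K = -8 + 2 = -6)
(82637 + 263682) + K = (82637 + 263682) - 6 = 346319 - 6 = 346313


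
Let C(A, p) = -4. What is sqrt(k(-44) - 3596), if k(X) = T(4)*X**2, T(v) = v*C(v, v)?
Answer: 2*I*sqrt(8643) ≈ 185.94*I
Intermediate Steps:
T(v) = -4*v (T(v) = v*(-4) = -4*v)
k(X) = -16*X**2 (k(X) = (-4*4)*X**2 = -16*X**2)
sqrt(k(-44) - 3596) = sqrt(-16*(-44)**2 - 3596) = sqrt(-16*1936 - 3596) = sqrt(-30976 - 3596) = sqrt(-34572) = 2*I*sqrt(8643)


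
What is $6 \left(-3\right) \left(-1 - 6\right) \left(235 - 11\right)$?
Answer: $28224$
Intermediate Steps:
$6 \left(-3\right) \left(-1 - 6\right) \left(235 - 11\right) = \left(-18\right) \left(-7\right) 224 = 126 \cdot 224 = 28224$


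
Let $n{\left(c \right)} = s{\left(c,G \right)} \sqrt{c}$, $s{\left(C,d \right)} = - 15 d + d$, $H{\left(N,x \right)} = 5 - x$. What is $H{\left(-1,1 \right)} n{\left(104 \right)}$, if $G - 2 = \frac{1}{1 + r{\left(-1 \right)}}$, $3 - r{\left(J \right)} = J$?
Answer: $- \frac{1232 \sqrt{26}}{5} \approx -1256.4$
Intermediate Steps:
$r{\left(J \right)} = 3 - J$
$G = \frac{11}{5}$ ($G = 2 + \frac{1}{1 + \left(3 - -1\right)} = 2 + \frac{1}{1 + \left(3 + 1\right)} = 2 + \frac{1}{1 + 4} = 2 + \frac{1}{5} = \frac{11}{5} \approx 2.2$)
$s{\left(C,d \right)} = - 14 d$
$n{\left(c \right)} = - \frac{154 \sqrt{c}}{5}$ ($n{\left(c \right)} = \left(-14\right) \frac{11}{5} \sqrt{c} = - \frac{154 \sqrt{c}}{5}$)
$H{\left(-1,1 \right)} n{\left(104 \right)} = \left(5 - 1\right) \left(- \frac{154 \sqrt{104}}{5}\right) = \left(5 - 1\right) \left(- \frac{154 \cdot 2 \sqrt{26}}{5}\right) = 4 \left(- \frac{308 \sqrt{26}}{5}\right) = - \frac{1232 \sqrt{26}}{5}$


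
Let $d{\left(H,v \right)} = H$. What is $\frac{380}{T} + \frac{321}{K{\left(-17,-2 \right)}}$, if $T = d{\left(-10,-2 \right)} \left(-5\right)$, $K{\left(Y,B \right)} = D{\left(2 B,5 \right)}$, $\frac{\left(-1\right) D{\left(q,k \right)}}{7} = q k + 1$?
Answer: $\frac{6659}{665} \approx 10.014$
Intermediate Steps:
$D{\left(q,k \right)} = -7 - 7 k q$ ($D{\left(q,k \right)} = - 7 \left(q k + 1\right) = - 7 \left(k q + 1\right) = - 7 \left(1 + k q\right) = -7 - 7 k q$)
$K{\left(Y,B \right)} = -7 - 70 B$ ($K{\left(Y,B \right)} = -7 - 35 \cdot 2 B = -7 - 70 B$)
$T = 50$ ($T = \left(-10\right) \left(-5\right) = 50$)
$\frac{380}{T} + \frac{321}{K{\left(-17,-2 \right)}} = \frac{380}{50} + \frac{321}{-7 - -140} = 380 \cdot \frac{1}{50} + \frac{321}{-7 + 140} = \frac{38}{5} + \frac{321}{133} = \frac{6659}{665}$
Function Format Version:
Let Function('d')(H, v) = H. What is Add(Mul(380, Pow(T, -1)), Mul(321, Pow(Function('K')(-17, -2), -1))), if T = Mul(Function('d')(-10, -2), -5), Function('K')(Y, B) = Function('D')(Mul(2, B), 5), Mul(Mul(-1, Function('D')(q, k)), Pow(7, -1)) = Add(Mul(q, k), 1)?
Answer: Rational(6659, 665) ≈ 10.014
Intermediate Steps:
Function('D')(q, k) = Add(-7, Mul(-7, k, q)) (Function('D')(q, k) = Mul(-7, Add(Mul(q, k), 1)) = Mul(-7, Add(Mul(k, q), 1)) = Mul(-7, Add(1, Mul(k, q))) = Add(-7, Mul(-7, k, q)))
Function('K')(Y, B) = Add(-7, Mul(-70, B)) (Function('K')(Y, B) = Add(-7, Mul(-7, 5, Mul(2, B))) = Add(-7, Mul(-70, B)))
T = 50 (T = Mul(-10, -5) = 50)
Add(Mul(380, Pow(T, -1)), Mul(321, Pow(Function('K')(-17, -2), -1))) = Add(Mul(380, Pow(50, -1)), Mul(321, Pow(Add(-7, Mul(-70, -2)), -1))) = Add(Mul(380, Rational(1, 50)), Mul(321, Pow(Add(-7, 140), -1))) = Add(Rational(38, 5), Mul(321, Pow(133, -1))) = Add(Rational(38, 5), Mul(321, Rational(1, 133))) = Add(Rational(38, 5), Rational(321, 133)) = Rational(6659, 665)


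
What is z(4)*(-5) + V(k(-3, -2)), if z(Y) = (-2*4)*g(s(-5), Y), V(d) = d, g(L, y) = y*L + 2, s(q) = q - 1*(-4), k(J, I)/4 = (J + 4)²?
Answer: -76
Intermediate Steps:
k(J, I) = 4*(4 + J)² (k(J, I) = 4*(J + 4)² = 4*(4 + J)²)
s(q) = 4 + q (s(q) = q + 4 = 4 + q)
g(L, y) = 2 + L*y (g(L, y) = L*y + 2 = 2 + L*y)
z(Y) = -16 + 8*Y (z(Y) = (-2*4)*(2 + (4 - 5)*Y) = -8*(2 - Y) = -16 + 8*Y)
z(4)*(-5) + V(k(-3, -2)) = (-16 + 8*4)*(-5) + 4*(4 - 3)² = (-16 + 32)*(-5) + 4*1² = 16*(-5) + 4*1 = -80 + 4 = -76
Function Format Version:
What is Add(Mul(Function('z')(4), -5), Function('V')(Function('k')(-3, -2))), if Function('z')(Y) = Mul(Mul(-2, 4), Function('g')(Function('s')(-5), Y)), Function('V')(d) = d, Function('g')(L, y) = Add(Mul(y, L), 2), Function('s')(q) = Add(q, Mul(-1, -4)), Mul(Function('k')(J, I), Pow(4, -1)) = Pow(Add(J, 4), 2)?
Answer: -76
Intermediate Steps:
Function('k')(J, I) = Mul(4, Pow(Add(4, J), 2)) (Function('k')(J, I) = Mul(4, Pow(Add(J, 4), 2)) = Mul(4, Pow(Add(4, J), 2)))
Function('s')(q) = Add(4, q) (Function('s')(q) = Add(q, 4) = Add(4, q))
Function('g')(L, y) = Add(2, Mul(L, y)) (Function('g')(L, y) = Add(Mul(L, y), 2) = Add(2, Mul(L, y)))
Function('z')(Y) = Add(-16, Mul(8, Y)) (Function('z')(Y) = Mul(Mul(-2, 4), Add(2, Mul(Add(4, -5), Y))) = Mul(-8, Add(2, Mul(-1, Y))) = Add(-16, Mul(8, Y)))
Add(Mul(Function('z')(4), -5), Function('V')(Function('k')(-3, -2))) = Add(Mul(Add(-16, Mul(8, 4)), -5), Mul(4, Pow(Add(4, -3), 2))) = Add(Mul(Add(-16, 32), -5), Mul(4, Pow(1, 2))) = Add(Mul(16, -5), Mul(4, 1)) = Add(-80, 4) = -76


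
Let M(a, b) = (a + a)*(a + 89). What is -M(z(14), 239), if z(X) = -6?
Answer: 996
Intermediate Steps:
M(a, b) = 2*a*(89 + a) (M(a, b) = (2*a)*(89 + a) = 2*a*(89 + a))
-M(z(14), 239) = -2*(-6)*(89 - 6) = -2*(-6)*83 = -1*(-996) = 996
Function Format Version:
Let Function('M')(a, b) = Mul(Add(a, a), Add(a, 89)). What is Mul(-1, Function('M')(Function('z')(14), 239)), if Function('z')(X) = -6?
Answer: 996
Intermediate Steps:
Function('M')(a, b) = Mul(2, a, Add(89, a)) (Function('M')(a, b) = Mul(Mul(2, a), Add(89, a)) = Mul(2, a, Add(89, a)))
Mul(-1, Function('M')(Function('z')(14), 239)) = Mul(-1, Mul(2, -6, Add(89, -6))) = Mul(-1, Mul(2, -6, 83)) = Mul(-1, -996) = 996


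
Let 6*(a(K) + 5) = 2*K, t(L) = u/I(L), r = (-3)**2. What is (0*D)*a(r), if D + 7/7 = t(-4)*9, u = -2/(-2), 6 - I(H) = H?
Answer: 0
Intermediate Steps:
I(H) = 6 - H
u = 1 (u = -2*(-1/2) = 1)
r = 9
t(L) = 1/(6 - L)
a(K) = -5 + K/3 (a(K) = -5 + (2*K)/6 = -5 + K/3)
D = -1/10 (D = -1 - 1/(-6 - 4)*9 = -1 - 1/(-10)*9 = -1 - 1*(-1/10)*9 = -1 + (1/10)*9 = -1 + 9/10 = -1/10 ≈ -0.10000)
(0*D)*a(r) = (0*(-1/10))*(-5 + (1/3)*9) = 0*(-5 + 3) = 0*(-2) = 0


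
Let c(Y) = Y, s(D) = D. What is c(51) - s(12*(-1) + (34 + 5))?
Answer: 24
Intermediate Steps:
c(51) - s(12*(-1) + (34 + 5)) = 51 - (12*(-1) + (34 + 5)) = 51 - (-12 + 39) = 51 - 1*27 = 51 - 27 = 24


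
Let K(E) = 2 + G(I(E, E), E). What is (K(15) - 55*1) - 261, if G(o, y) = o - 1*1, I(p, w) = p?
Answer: -300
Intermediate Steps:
G(o, y) = -1 + o (G(o, y) = o - 1 = -1 + o)
K(E) = 1 + E (K(E) = 2 + (-1 + E) = 1 + E)
(K(15) - 55*1) - 261 = ((1 + 15) - 55*1) - 261 = (16 - 55) - 261 = -39 - 261 = -300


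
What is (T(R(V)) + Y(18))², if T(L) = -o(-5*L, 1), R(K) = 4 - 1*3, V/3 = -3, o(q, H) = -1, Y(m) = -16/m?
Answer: 1/81 ≈ 0.012346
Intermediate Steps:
V = -9 (V = 3*(-3) = -9)
R(K) = 1 (R(K) = 4 - 3 = 1)
T(L) = 1 (T(L) = -1*(-1) = 1)
(T(R(V)) + Y(18))² = (1 - 16/18)² = (1 - 16*1/18)² = (1 - 8/9)² = (⅑)² = 1/81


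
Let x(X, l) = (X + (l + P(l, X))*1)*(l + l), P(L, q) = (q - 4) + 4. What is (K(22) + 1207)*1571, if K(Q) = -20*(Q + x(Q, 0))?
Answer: 1204957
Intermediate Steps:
P(L, q) = q (P(L, q) = (-4 + q) + 4 = q)
x(X, l) = 2*l*(l + 2*X) (x(X, l) = (X + (l + X)*1)*(l + l) = (X + (X + l)*1)*(2*l) = (X + (X + l))*(2*l) = (l + 2*X)*(2*l) = 2*l*(l + 2*X))
K(Q) = -20*Q (K(Q) = -20*(Q + 2*0*(0 + 2*Q)) = -20*(Q + 2*0*(2*Q)) = -20*(Q + 0) = -20*Q)
(K(22) + 1207)*1571 = (-20*22 + 1207)*1571 = (-440 + 1207)*1571 = 767*1571 = 1204957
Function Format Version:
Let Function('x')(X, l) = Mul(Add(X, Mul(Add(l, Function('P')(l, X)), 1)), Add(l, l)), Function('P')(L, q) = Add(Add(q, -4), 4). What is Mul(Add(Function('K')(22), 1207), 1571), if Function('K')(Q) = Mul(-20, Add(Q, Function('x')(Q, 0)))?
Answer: 1204957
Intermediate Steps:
Function('P')(L, q) = q (Function('P')(L, q) = Add(Add(-4, q), 4) = q)
Function('x')(X, l) = Mul(2, l, Add(l, Mul(2, X))) (Function('x')(X, l) = Mul(Add(X, Mul(Add(l, X), 1)), Add(l, l)) = Mul(Add(X, Mul(Add(X, l), 1)), Mul(2, l)) = Mul(Add(X, Add(X, l)), Mul(2, l)) = Mul(Add(l, Mul(2, X)), Mul(2, l)) = Mul(2, l, Add(l, Mul(2, X))))
Function('K')(Q) = Mul(-20, Q) (Function('K')(Q) = Mul(-20, Add(Q, Mul(2, 0, Add(0, Mul(2, Q))))) = Mul(-20, Add(Q, Mul(2, 0, Mul(2, Q)))) = Mul(-20, Add(Q, 0)) = Mul(-20, Q))
Mul(Add(Function('K')(22), 1207), 1571) = Mul(Add(Mul(-20, 22), 1207), 1571) = Mul(Add(-440, 1207), 1571) = Mul(767, 1571) = 1204957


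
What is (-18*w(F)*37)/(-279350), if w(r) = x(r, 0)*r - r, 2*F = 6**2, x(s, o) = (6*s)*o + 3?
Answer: 324/3775 ≈ 0.085828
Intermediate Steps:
x(s, o) = 3 + 6*o*s (x(s, o) = 6*o*s + 3 = 3 + 6*o*s)
F = 18 (F = (1/2)*6**2 = (1/2)*36 = 18)
w(r) = 2*r (w(r) = (3 + 6*0*r)*r - r = (3 + 0)*r - r = 3*r - r = 2*r)
(-18*w(F)*37)/(-279350) = (-36*18*37)/(-279350) = (-18*36*37)*(-1/279350) = -648*37*(-1/279350) = -23976*(-1/279350) = 324/3775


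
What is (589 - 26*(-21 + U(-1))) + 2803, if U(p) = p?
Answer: 3964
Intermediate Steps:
(589 - 26*(-21 + U(-1))) + 2803 = (589 - 26*(-21 - 1)) + 2803 = (589 - 26*(-22)) + 2803 = (589 + 572) + 2803 = 1161 + 2803 = 3964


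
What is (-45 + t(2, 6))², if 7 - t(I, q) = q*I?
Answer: 2500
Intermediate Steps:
t(I, q) = 7 - I*q (t(I, q) = 7 - q*I = 7 - I*q)
(-45 + t(2, 6))² = (-45 + (7 - 1*2*6))² = (-45 + (7 - 12))² = (-45 - 5)² = (-50)² = 2500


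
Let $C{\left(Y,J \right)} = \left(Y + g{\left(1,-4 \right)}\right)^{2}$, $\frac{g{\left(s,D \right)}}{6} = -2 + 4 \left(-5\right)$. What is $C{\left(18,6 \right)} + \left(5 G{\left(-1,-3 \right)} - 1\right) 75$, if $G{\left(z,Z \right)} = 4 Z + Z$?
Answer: $7296$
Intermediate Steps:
$g{\left(s,D \right)} = -132$ ($g{\left(s,D \right)} = 6 \left(-2 + 4 \left(-5\right)\right) = 6 \left(-2 - 20\right) = 6 \left(-22\right) = -132$)
$G{\left(z,Z \right)} = 5 Z$
$C{\left(Y,J \right)} = \left(-132 + Y\right)^{2}$ ($C{\left(Y,J \right)} = \left(Y - 132\right)^{2} = \left(-132 + Y\right)^{2}$)
$C{\left(18,6 \right)} + \left(5 G{\left(-1,-3 \right)} - 1\right) 75 = \left(-132 + 18\right)^{2} + \left(5 \cdot 5 \left(-3\right) - 1\right) 75 = \left(-114\right)^{2} + \left(5 \left(-15\right) - 1\right) 75 = 12996 + \left(-75 - 1\right) 75 = 12996 - 5700 = 7296$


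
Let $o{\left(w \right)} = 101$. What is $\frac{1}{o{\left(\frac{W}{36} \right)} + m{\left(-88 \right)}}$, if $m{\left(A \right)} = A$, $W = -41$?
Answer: $\frac{1}{13} \approx 0.076923$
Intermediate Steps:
$\frac{1}{o{\left(\frac{W}{36} \right)} + m{\left(-88 \right)}} = \frac{1}{101 - 88} = \frac{1}{13}$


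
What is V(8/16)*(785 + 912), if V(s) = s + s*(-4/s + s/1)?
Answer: -22061/4 ≈ -5515.3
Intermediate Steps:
V(s) = s + s*(s - 4/s) (V(s) = s + s*(-4/s + s*1) = s + s*(-4/s + s) = s + s*(s - 4/s))
V(8/16)*(785 + 912) = (-4 + 8/16 + (8/16)²)*(785 + 912) = (-4 + 8*(1/16) + (8*(1/16))²)*1697 = (-4 + ½ + (½)²)*1697 = (-4 + ½ + ¼)*1697 = -13/4*1697 = -22061/4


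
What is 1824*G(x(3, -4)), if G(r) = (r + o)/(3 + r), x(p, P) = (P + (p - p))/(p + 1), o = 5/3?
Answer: 608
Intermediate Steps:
o = 5/3 (o = 5*(⅓) = 5/3 ≈ 1.6667)
x(p, P) = P/(1 + p) (x(p, P) = (P + 0)/(1 + p) = P/(1 + p))
G(r) = (5/3 + r)/(3 + r) (G(r) = (r + 5/3)/(3 + r) = (5/3 + r)/(3 + r))
1824*G(x(3, -4)) = 1824*((5/3 - 4/(1 + 3))/(3 - 4/(1 + 3))) = 1824*((5/3 - 4/4)/(3 - 4/4)) = 1824*((5/3 - 4*¼)/(3 - 4*¼)) = 1824*((5/3 - 1)/(3 - 1)) = 1824*((⅔)/2) = 1824*((½)*(⅔)) = 1824*(⅓) = 608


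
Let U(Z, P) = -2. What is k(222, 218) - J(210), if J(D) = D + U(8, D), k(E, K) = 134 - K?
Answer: -292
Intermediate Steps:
J(D) = -2 + D (J(D) = D - 2 = -2 + D)
k(222, 218) - J(210) = (134 - 1*218) - (-2 + 210) = (134 - 218) - 1*208 = -84 - 208 = -292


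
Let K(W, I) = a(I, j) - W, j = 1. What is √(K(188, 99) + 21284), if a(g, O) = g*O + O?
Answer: 2*√5299 ≈ 145.59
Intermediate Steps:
a(g, O) = O + O*g (a(g, O) = O*g + O = O + O*g)
K(W, I) = 1 + I - W (K(W, I) = 1*(1 + I) - W = (1 + I) - W = 1 + I - W)
√(K(188, 99) + 21284) = √((1 + 99 - 1*188) + 21284) = √((1 + 99 - 188) + 21284) = √(-88 + 21284) = √21196 = 2*√5299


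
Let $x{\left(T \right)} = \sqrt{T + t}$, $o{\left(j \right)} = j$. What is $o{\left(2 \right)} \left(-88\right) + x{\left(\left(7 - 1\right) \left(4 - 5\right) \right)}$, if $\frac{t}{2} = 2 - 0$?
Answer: $-176 + i \sqrt{2} \approx -176.0 + 1.4142 i$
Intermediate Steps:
$t = 4$ ($t = 2 \left(2 - 0\right) = 2 \left(2 + 0\right) = 2 \cdot 2 = 4$)
$x{\left(T \right)} = \sqrt{4 + T}$ ($x{\left(T \right)} = \sqrt{T + 4} = \sqrt{4 + T}$)
$o{\left(2 \right)} \left(-88\right) + x{\left(\left(7 - 1\right) \left(4 - 5\right) \right)} = 2 \left(-88\right) + \sqrt{4 + \left(7 - 1\right) \left(4 - 5\right)} = -176 + \sqrt{4 + 6 \left(-1\right)} = -176 + \sqrt{4 - 6} = -176 + \sqrt{-2} = -176 + i \sqrt{2}$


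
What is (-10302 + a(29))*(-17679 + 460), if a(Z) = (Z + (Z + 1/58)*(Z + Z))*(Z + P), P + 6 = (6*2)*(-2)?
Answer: 206869066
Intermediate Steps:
P = -30 (P = -6 + (6*2)*(-2) = -6 + 12*(-2) = -6 - 24 = -30)
a(Z) = (-30 + Z)*(Z + 2*Z*(1/58 + Z)) (a(Z) = (Z + (Z + 1/58)*(Z + Z))*(Z - 30) = (Z + (Z + 1/58)*(2*Z))*(-30 + Z) = (Z + (1/58 + Z)*(2*Z))*(-30 + Z) = (Z + 2*Z*(1/58 + Z))*(-30 + Z) = (-30 + Z)*(Z + 2*Z*(1/58 + Z)))
(-10302 + a(29))*(-17679 + 460) = (-10302 + (2/29)*29*(-450 - 855*29 + 29*29²))*(-17679 + 460) = (-10302 + (2/29)*29*(-450 - 24795 + 29*841))*(-17219) = (-10302 + (2/29)*29*(-450 - 24795 + 24389))*(-17219) = (-10302 + (2/29)*29*(-856))*(-17219) = (-10302 - 1712)*(-17219) = -12014*(-17219) = 206869066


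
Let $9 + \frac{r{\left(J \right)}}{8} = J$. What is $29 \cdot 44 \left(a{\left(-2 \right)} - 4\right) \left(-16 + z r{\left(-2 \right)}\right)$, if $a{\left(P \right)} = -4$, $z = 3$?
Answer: $2858240$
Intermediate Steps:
$r{\left(J \right)} = -72 + 8 J$
$29 \cdot 44 \left(a{\left(-2 \right)} - 4\right) \left(-16 + z r{\left(-2 \right)}\right) = 29 \cdot 44 \left(-4 - 4\right) \left(-16 + 3 \left(-72 + 8 \left(-2\right)\right)\right) = 1276 \left(- 8 \left(-16 + 3 \left(-72 - 16\right)\right)\right) = 1276 \left(- 8 \left(-16 + 3 \left(-88\right)\right)\right) = 1276 \left(- 8 \left(-16 - 264\right)\right) = 1276 \left(\left(-8\right) \left(-280\right)\right) = 1276 \cdot 2240 = 2858240$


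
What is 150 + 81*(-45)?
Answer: -3495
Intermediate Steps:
150 + 81*(-45) = 150 - 3645 = -3495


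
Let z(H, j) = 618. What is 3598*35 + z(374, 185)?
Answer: 126548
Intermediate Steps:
3598*35 + z(374, 185) = 3598*35 + 618 = 125930 + 618 = 126548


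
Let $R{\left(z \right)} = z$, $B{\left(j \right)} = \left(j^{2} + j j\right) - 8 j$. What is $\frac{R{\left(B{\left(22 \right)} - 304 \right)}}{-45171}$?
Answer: $- \frac{488}{45171} \approx -0.010803$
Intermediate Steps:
$B{\left(j \right)} = - 8 j + 2 j^{2}$ ($B{\left(j \right)} = \left(j^{2} + j^{2}\right) - 8 j = 2 j^{2} - 8 j = - 8 j + 2 j^{2}$)
$\frac{R{\left(B{\left(22 \right)} - 304 \right)}}{-45171} = \frac{2 \cdot 22 \left(-4 + 22\right) - 304}{-45171} = \left(2 \cdot 22 \cdot 18 - 304\right) \left(- \frac{1}{45171}\right) = \left(792 - 304\right) \left(- \frac{1}{45171}\right) = 488 \left(- \frac{1}{45171}\right) = - \frac{488}{45171}$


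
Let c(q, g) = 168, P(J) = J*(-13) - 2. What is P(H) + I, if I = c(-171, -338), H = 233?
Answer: -2863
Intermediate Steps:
P(J) = -2 - 13*J (P(J) = -13*J - 2 = -2 - 13*J)
I = 168
P(H) + I = (-2 - 13*233) + 168 = (-2 - 3029) + 168 = -3031 + 168 = -2863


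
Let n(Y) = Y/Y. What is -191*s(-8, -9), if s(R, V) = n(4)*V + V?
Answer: 3438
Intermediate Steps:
n(Y) = 1
s(R, V) = 2*V (s(R, V) = 1*V + V = V + V = 2*V)
-191*s(-8, -9) = -191*2*(-9) = -191*(-18) = -1*(-3438) = 3438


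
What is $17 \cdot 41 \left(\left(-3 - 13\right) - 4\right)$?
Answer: $-13940$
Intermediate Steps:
$17 \cdot 41 \left(\left(-3 - 13\right) - 4\right) = 697 \left(-16 - 4\right) = 697 \left(-20\right) = -13940$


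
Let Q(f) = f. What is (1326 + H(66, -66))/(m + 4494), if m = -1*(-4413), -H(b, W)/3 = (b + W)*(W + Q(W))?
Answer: 442/2969 ≈ 0.14887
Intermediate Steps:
H(b, W) = -6*W*(W + b) (H(b, W) = -3*(b + W)*(W + W) = -3*(W + b)*2*W = -6*W*(W + b))
m = 4413
(1326 + H(66, -66))/(m + 4494) = (1326 + 6*(-66)*(-1*(-66) - 1*66))/(4413 + 4494) = (1326 + 6*(-66)*(66 - 66))/8907 = (1326 + 6*(-66)*0)*(1/8907) = (1326 + 0)*(1/8907) = 1326*(1/8907) = 442/2969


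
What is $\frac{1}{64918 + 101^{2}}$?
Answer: $\frac{1}{75119} \approx 1.3312 \cdot 10^{-5}$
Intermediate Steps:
$\frac{1}{64918 + 101^{2}} = \frac{1}{64918 + 10201} = \frac{1}{75119}$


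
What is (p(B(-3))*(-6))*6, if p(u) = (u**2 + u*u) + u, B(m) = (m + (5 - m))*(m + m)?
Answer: -63720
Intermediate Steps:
B(m) = 10*m (B(m) = 5*(2*m) = 10*m)
p(u) = u + 2*u**2 (p(u) = (u**2 + u**2) + u = 2*u**2 + u = u + 2*u**2)
(p(B(-3))*(-6))*6 = (((10*(-3))*(1 + 2*(10*(-3))))*(-6))*6 = (-30*(1 + 2*(-30))*(-6))*6 = (-30*(1 - 60)*(-6))*6 = (-30*(-59)*(-6))*6 = (1770*(-6))*6 = -10620*6 = -63720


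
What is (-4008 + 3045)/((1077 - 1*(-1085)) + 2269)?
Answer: -321/1477 ≈ -0.21733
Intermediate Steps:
(-4008 + 3045)/((1077 - 1*(-1085)) + 2269) = -963/((1077 + 1085) + 2269) = -963/(2162 + 2269) = -963/4431 = -963*1/4431 = -321/1477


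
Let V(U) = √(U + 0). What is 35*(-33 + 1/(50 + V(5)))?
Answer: -575995/499 - 7*√5/499 ≈ -1154.3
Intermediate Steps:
V(U) = √U
35*(-33 + 1/(50 + V(5))) = 35*(-33 + 1/(50 + √5)) = -1155 + 35/(50 + √5)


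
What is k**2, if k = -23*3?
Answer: 4761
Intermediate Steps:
k = -69
k**2 = (-69)**2 = 4761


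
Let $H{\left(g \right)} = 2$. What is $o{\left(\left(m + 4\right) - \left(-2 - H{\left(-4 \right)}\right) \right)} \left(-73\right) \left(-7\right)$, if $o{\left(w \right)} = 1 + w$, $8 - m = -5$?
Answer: $11242$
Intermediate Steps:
$m = 13$ ($m = 8 - -5 = 8 + 5 = 13$)
$o{\left(\left(m + 4\right) - \left(-2 - H{\left(-4 \right)}\right) \right)} \left(-73\right) \left(-7\right) = \left(1 + \left(\left(13 + 4\right) + \left(\left(6 + 2\right) - 4\right)\right)\right) \left(-73\right) \left(-7\right) = \left(1 + \left(17 + \left(8 - 4\right)\right)\right) \left(-73\right) \left(-7\right) = \left(1 + \left(17 + 4\right)\right) \left(-73\right) \left(-7\right) = \left(1 + 21\right) \left(-73\right) \left(-7\right) = 22 \left(-73\right) \left(-7\right) = \left(-1606\right) \left(-7\right) = 11242$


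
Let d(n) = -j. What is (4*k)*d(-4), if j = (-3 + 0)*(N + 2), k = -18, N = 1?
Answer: -648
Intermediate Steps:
j = -9 (j = (-3 + 0)*(1 + 2) = -3*3 = -9)
d(n) = 9 (d(n) = -1*(-9) = 9)
(4*k)*d(-4) = (4*(-18))*9 = -72*9 = -648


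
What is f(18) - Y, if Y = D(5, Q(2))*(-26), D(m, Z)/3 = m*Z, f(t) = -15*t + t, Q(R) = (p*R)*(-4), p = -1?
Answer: 2868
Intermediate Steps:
Q(R) = 4*R (Q(R) = -R*(-4) = 4*R)
f(t) = -14*t
D(m, Z) = 3*Z*m (D(m, Z) = 3*(m*Z) = 3*(Z*m) = 3*Z*m)
Y = -3120 (Y = (3*(4*2)*5)*(-26) = (3*8*5)*(-26) = 120*(-26) = -3120)
f(18) - Y = -14*18 - 1*(-3120) = -252 + 3120 = 2868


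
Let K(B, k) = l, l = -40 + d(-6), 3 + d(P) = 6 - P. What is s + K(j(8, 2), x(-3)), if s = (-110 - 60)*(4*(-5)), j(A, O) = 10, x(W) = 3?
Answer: 3369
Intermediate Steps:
d(P) = 3 - P (d(P) = -3 + (6 - P) = 3 - P)
l = -31 (l = -40 + (3 - 1*(-6)) = -40 + (3 + 6) = -40 + 9 = -31)
K(B, k) = -31
s = 3400 (s = -170*(-20) = 3400)
s + K(j(8, 2), x(-3)) = 3400 - 31 = 3369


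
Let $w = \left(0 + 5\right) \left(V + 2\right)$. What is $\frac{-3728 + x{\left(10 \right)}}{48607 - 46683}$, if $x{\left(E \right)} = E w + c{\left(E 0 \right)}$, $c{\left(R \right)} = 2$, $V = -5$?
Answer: $- \frac{969}{481} \approx -2.0146$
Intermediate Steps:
$w = -15$ ($w = \left(0 + 5\right) \left(-5 + 2\right) = 5 \left(-3\right) = -15$)
$x{\left(E \right)} = 2 - 15 E$ ($x{\left(E \right)} = E \left(-15\right) + 2 = - 15 E + 2 = 2 - 15 E$)
$\frac{-3728 + x{\left(10 \right)}}{48607 - 46683} = \frac{-3728 + \left(2 - 150\right)}{48607 - 46683} = \frac{-3728 + \left(2 - 150\right)}{1924} = \left(-3728 - 148\right) \frac{1}{1924} = \left(-3876\right) \frac{1}{1924} = - \frac{969}{481}$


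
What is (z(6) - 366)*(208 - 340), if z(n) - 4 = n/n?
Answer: 47652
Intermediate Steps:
z(n) = 5 (z(n) = 4 + n/n = 4 + 1 = 5)
(z(6) - 366)*(208 - 340) = (5 - 366)*(208 - 340) = -361*(-132) = 47652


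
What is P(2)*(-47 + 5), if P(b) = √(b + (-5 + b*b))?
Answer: -42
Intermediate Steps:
P(b) = √(-5 + b + b²) (P(b) = √(b + (-5 + b²)) = √(-5 + b + b²))
P(2)*(-47 + 5) = √(-5 + 2 + 2²)*(-47 + 5) = √(-5 + 2 + 4)*(-42) = √1*(-42) = 1*(-42) = -42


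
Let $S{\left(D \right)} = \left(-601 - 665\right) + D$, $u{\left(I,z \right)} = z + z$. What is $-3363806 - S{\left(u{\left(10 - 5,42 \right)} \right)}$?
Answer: $-3362624$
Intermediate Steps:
$u{\left(I,z \right)} = 2 z$
$S{\left(D \right)} = -1266 + D$
$-3363806 - S{\left(u{\left(10 - 5,42 \right)} \right)} = -3363806 - \left(-1266 + 2 \cdot 42\right) = -3363806 - \left(-1266 + 84\right) = -3363806 - -1182 = -3363806 + 1182 = -3362624$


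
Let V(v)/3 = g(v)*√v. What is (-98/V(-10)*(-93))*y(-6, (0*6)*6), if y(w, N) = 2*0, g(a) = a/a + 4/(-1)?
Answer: 0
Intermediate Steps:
g(a) = -3 (g(a) = 1 + 4*(-1) = 1 - 4 = -3)
y(w, N) = 0
V(v) = -9*√v (V(v) = 3*(-3*√v) = -9*√v)
(-98/V(-10)*(-93))*y(-6, (0*6)*6) = (-98*I*√10/90*(-93))*0 = (-49*I*√10/45*(-93))*0 = (1519*I*√10/15)*0 = 0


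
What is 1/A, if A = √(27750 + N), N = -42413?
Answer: -I*√14663/14663 ≈ -0.0082583*I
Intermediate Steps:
A = I*√14663 (A = √(27750 - 42413) = √(-14663) = I*√14663 ≈ 121.09*I)
1/A = 1/(I*√14663) = -I*√14663/14663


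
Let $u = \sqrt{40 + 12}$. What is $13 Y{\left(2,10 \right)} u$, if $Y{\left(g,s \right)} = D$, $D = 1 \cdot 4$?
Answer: $104 \sqrt{13} \approx 374.98$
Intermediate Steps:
$D = 4$
$u = 2 \sqrt{13}$ ($u = \sqrt{52} = 2 \sqrt{13} \approx 7.2111$)
$Y{\left(g,s \right)} = 4$
$13 Y{\left(2,10 \right)} u = 13 \cdot 4 \cdot 2 \sqrt{13} = 52 \cdot 2 \sqrt{13} = 104 \sqrt{13}$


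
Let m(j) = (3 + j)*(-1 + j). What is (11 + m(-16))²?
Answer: 53824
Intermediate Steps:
m(j) = (-1 + j)*(3 + j)
(11 + m(-16))² = (11 + (-3 + (-16)² + 2*(-16)))² = (11 + (-3 + 256 - 32))² = (11 + 221)² = 232² = 53824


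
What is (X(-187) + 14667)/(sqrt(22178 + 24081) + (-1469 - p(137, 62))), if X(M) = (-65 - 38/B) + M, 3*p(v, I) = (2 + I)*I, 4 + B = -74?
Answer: -2354229250/453207911 - 843306*sqrt(46259)/453207911 ≈ -5.5948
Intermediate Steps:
B = -78 (B = -4 - 74 = -78)
p(v, I) = I*(2 + I)/3 (p(v, I) = ((2 + I)*I)/3 = (I*(2 + I))/3 = I*(2 + I)/3)
X(M) = -2516/39 + M (X(M) = (-65 - 38/(-78)) + M = (-65 - 38*(-1/78)) + M = (-65 + 19/39) + M = -2516/39 + M)
(X(-187) + 14667)/(sqrt(22178 + 24081) + (-1469 - p(137, 62))) = ((-2516/39 - 187) + 14667)/(sqrt(22178 + 24081) + (-1469 - 62*(2 + 62)/3)) = (-9809/39 + 14667)/(sqrt(46259) + (-1469 - 62*64/3)) = 562204/(39*(sqrt(46259) + (-1469 - 1*3968/3))) = 562204/(39*(sqrt(46259) + (-1469 - 3968/3))) = 562204/(39*(sqrt(46259) - 8375/3)) = 562204/(39*(-8375/3 + sqrt(46259)))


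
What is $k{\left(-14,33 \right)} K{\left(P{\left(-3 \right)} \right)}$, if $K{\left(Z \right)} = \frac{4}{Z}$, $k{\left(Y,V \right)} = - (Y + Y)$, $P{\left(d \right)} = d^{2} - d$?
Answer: $\frac{28}{3} \approx 9.3333$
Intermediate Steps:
$k{\left(Y,V \right)} = - 2 Y$
$k{\left(-14,33 \right)} K{\left(P{\left(-3 \right)} \right)} = \left(-2\right) \left(-14\right) \frac{4}{\left(-3\right) \left(-1 - 3\right)} = 28 \frac{4}{\left(-3\right) \left(-4\right)} = 28 \cdot \frac{4}{12} = 28 \cdot 4 \cdot \frac{1}{12} = 28 \cdot \frac{1}{3} = \frac{28}{3}$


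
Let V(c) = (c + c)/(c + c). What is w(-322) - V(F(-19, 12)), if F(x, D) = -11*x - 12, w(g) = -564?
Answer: -565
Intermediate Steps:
F(x, D) = -12 - 11*x
V(c) = 1 (V(c) = (2*c)/((2*c)) = (2*c)*(1/(2*c)) = 1)
w(-322) - V(F(-19, 12)) = -564 - 1*1 = -564 - 1 = -565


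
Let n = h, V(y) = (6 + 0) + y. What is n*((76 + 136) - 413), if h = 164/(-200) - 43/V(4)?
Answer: 25728/25 ≈ 1029.1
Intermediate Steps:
V(y) = 6 + y
h = -128/25 (h = 164/(-200) - 43/(6 + 4) = 164*(-1/200) - 43/10 = -41/50 - 43*⅒ = -41/50 - 43/10 = -128/25 ≈ -5.1200)
n = -128/25 ≈ -5.1200
n*((76 + 136) - 413) = -128*((76 + 136) - 413)/25 = -128*(212 - 413)/25 = -128/25*(-201) = 25728/25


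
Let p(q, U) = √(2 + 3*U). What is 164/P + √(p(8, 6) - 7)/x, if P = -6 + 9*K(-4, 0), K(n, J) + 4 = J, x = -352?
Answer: -82/21 - I*√(7 - 2*√5)/352 ≈ -3.9048 - 0.0045168*I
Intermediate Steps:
K(n, J) = -4 + J
P = -42 (P = -6 + 9*(-4 + 0) = -6 + 9*(-4) = -6 - 36 = -42)
164/P + √(p(8, 6) - 7)/x = 164/(-42) + √(√(2 + 3*6) - 7)/(-352) = 164*(-1/42) + √(√(2 + 18) - 7)*(-1/352) = -82/21 + √(√20 - 7)*(-1/352) = -82/21 + √(2*√5 - 7)*(-1/352) = -82/21 + √(-7 + 2*√5)*(-1/352) = -82/21 - √(-7 + 2*√5)/352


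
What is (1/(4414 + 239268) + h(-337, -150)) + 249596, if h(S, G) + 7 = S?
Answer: 60738225865/243682 ≈ 2.4925e+5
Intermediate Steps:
h(S, G) = -7 + S
(1/(4414 + 239268) + h(-337, -150)) + 249596 = (1/(4414 + 239268) + (-7 - 337)) + 249596 = (1/243682 - 344) + 249596 = -83826607/243682 + 249596 = 60738225865/243682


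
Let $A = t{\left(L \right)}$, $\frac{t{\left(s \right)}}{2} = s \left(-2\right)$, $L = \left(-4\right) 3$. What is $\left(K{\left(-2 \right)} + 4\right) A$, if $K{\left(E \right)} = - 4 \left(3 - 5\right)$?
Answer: $576$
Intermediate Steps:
$L = -12$
$t{\left(s \right)} = - 4 s$ ($t{\left(s \right)} = 2 s \left(-2\right) = 2 \left(- 2 s\right) = - 4 s$)
$K{\left(E \right)} = 8$ ($K{\left(E \right)} = \left(-4\right) \left(-2\right) = 8$)
$A = 48$ ($A = \left(-4\right) \left(-12\right) = 48$)
$\left(K{\left(-2 \right)} + 4\right) A = \left(8 + 4\right) 48 = 12 \cdot 48 = 576$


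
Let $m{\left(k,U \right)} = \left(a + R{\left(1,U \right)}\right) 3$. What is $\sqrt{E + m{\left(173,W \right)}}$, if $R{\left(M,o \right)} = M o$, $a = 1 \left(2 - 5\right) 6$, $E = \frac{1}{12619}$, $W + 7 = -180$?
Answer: $\frac{2 i \sqrt{24483017849}}{12619} \approx 24.799 i$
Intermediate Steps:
$W = -187$ ($W = -7 - 180 = -187$)
$E = \frac{1}{12619} \approx 7.9246 \cdot 10^{-5}$
$a = -18$ ($a = 1 \left(\left(-3\right) 6\right) = 1 \left(-18\right) = -18$)
$m{\left(k,U \right)} = -54 + 3 U$ ($m{\left(k,U \right)} = \left(-18 + 1 U\right) 3 = \left(-18 + U\right) 3 = -54 + 3 U$)
$\sqrt{E + m{\left(173,W \right)}} = \sqrt{\frac{1}{12619} + \left(-54 + 3 \left(-187\right)\right)} = \sqrt{\frac{1}{12619} - 615} = \sqrt{- \frac{7760684}{12619}} = \frac{2 i \sqrt{24483017849}}{12619}$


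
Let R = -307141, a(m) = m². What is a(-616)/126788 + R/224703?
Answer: 11580777115/7122410991 ≈ 1.6260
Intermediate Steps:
a(-616)/126788 + R/224703 = (-616)²/126788 - 307141/224703 = 379456*(1/126788) - 307141*1/224703 = 94864/31697 - 307141/224703 = 11580777115/7122410991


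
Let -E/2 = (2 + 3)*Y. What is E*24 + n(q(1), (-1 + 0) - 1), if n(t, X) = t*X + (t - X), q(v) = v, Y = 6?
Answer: -1439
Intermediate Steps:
n(t, X) = t - X + X*t (n(t, X) = X*t + (t - X) = t - X + X*t)
E = -60 (E = -2*(2 + 3)*6 = -10*6 = -2*30 = -60)
E*24 + n(q(1), (-1 + 0) - 1) = -60*24 + (1 - ((-1 + 0) - 1) + ((-1 + 0) - 1)*1) = -1440 + (1 - (-1 - 1) + (-1 - 1)*1) = -1440 + (1 - 1*(-2) - 2*1) = -1440 + (1 + 2 - 2) = -1440 + 1 = -1439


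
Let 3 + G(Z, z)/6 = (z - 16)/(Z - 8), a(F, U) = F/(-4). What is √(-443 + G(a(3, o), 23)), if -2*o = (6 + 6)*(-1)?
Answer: I*√11645/5 ≈ 21.582*I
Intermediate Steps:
o = 6 (o = -(6 + 6)*(-1)/2 = -6*(-1) = -½*(-12) = 6)
a(F, U) = -F/4 (a(F, U) = F*(-¼) = -F/4)
G(Z, z) = -18 + 6*(-16 + z)/(-8 + Z) (G(Z, z) = -18 + 6*((z - 16)/(Z - 8)) = -18 + 6*((-16 + z)/(-8 + Z)) = -18 + 6*(-16 + z)/(-8 + Z))
√(-443 + G(a(3, o), 23)) = √(-443 + 6*(8 + 23 - (-3)*3/4)/(-8 - ¼*3)) = √(-443 + 6*(8 + 23 - 3*(-¾))/(-8 - ¾)) = √(-443 + 6*(8 + 23 + 9/4)/(-35/4)) = √(-443 + 6*(-4/35)*(133/4)) = √(-443 - 114/5) = √(-2329/5) = I*√11645/5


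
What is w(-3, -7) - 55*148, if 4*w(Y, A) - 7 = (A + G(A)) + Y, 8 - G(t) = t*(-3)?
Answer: -8144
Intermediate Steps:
G(t) = 8 + 3*t (G(t) = 8 - t*(-3) = 8 - (-3)*t = 8 + 3*t)
w(Y, A) = 15/4 + A + Y/4 (w(Y, A) = 7/4 + ((A + (8 + 3*A)) + Y)/4 = 7/4 + ((8 + 4*A) + Y)/4 = 7/4 + (8 + Y + 4*A)/4 = 7/4 + (2 + A + Y/4) = 15/4 + A + Y/4)
w(-3, -7) - 55*148 = (15/4 - 7 + (¼)*(-3)) - 55*148 = (15/4 - 7 - ¾) - 8140 = -4 - 8140 = -8144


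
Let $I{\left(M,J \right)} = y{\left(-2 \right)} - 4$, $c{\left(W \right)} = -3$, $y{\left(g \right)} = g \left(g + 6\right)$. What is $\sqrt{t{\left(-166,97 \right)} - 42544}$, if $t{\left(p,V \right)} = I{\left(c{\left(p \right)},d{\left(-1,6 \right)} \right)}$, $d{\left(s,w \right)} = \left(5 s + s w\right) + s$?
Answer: $2 i \sqrt{10639} \approx 206.29 i$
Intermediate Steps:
$y{\left(g \right)} = g \left(6 + g\right)$
$d{\left(s,w \right)} = 6 s + s w$
$I{\left(M,J \right)} = -12$ ($I{\left(M,J \right)} = - 2 \left(6 - 2\right) - 4 = \left(-2\right) 4 - 4 = -8 - 4 = -12$)
$t{\left(p,V \right)} = -12$
$\sqrt{t{\left(-166,97 \right)} - 42544} = \sqrt{-12 - 42544} = \sqrt{-42556} = 2 i \sqrt{10639}$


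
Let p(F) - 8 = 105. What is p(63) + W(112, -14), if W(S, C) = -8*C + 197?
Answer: 422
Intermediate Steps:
p(F) = 113 (p(F) = 8 + 105 = 113)
W(S, C) = 197 - 8*C
p(63) + W(112, -14) = 113 + (197 - 8*(-14)) = 113 + (197 + 112) = 113 + 309 = 422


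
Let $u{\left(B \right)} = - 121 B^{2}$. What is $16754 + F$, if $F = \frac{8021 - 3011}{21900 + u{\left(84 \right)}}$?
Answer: $\frac{2322874249}{138646} \approx 16754.0$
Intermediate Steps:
$F = - \frac{835}{138646}$ ($F = \frac{8021 - 3011}{21900 - 121 \cdot 84^{2}} = \frac{5010}{21900 - 853776} = \frac{5010}{-831876} = 5010 \left(- \frac{1}{831876}\right) = - \frac{835}{138646} \approx -0.0060225$)
$16754 + F = 16754 - \frac{835}{138646} = \frac{2322874249}{138646}$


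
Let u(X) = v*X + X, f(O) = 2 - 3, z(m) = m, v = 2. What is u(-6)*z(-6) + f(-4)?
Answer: 107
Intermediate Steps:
f(O) = -1
u(X) = 3*X (u(X) = 2*X + X = 3*X)
u(-6)*z(-6) + f(-4) = (3*(-6))*(-6) - 1 = -18*(-6) - 1 = 108 - 1 = 107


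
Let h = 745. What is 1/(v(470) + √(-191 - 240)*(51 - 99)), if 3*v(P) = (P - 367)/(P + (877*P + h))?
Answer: 127742145/1527403228699345009 + 73830395818800*I*√431/1527403228699345009 ≈ 8.3634e-11 + 0.0010035*I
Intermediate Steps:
v(P) = (-367 + P)/(3*(745 + 878*P)) (v(P) = ((P - 367)/(P + (877*P + 745)))/3 = ((-367 + P)/(P + (745 + 877*P)))/3 = ((-367 + P)/(745 + 878*P))/3 = (-367 + P)/(3*(745 + 878*P)))
1/(v(470) + √(-191 - 240)*(51 - 99)) = 1/((-367 + 470)/(3*(745 + 878*470)) + √(-191 - 240)*(51 - 99)) = 1/((⅓)*103/(745 + 412660) + √(-431)*(-48)) = 1/((⅓)*103/413405 + (I*√431)*(-48)) = 1/((⅓)*(1/413405)*103 - 48*I*√431) = 1/(103/1240215 - 48*I*√431)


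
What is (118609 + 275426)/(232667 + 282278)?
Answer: 78807/102989 ≈ 0.76520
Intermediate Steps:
(118609 + 275426)/(232667 + 282278) = 394035/514945 = 394035*(1/514945) = 78807/102989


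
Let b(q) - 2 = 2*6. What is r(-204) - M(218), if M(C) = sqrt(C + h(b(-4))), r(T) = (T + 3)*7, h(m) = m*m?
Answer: -1407 - 3*sqrt(46) ≈ -1427.3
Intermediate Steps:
b(q) = 14 (b(q) = 2 + 2*6 = 2 + 12 = 14)
h(m) = m**2
r(T) = 21 + 7*T (r(T) = (3 + T)*7 = 21 + 7*T)
M(C) = sqrt(196 + C) (M(C) = sqrt(C + 14**2) = sqrt(C + 196) = sqrt(196 + C))
r(-204) - M(218) = (21 + 7*(-204)) - sqrt(196 + 218) = (21 - 1428) - sqrt(414) = -1407 - 3*sqrt(46)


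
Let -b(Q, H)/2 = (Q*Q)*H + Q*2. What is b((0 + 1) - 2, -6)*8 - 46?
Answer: 82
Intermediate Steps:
b(Q, H) = -4*Q - 2*H*Q**2 (b(Q, H) = -2*((Q*Q)*H + Q*2) = -2*(Q**2*H + 2*Q) = -2*(H*Q**2 + 2*Q) = -2*(2*Q + H*Q**2) = -4*Q - 2*H*Q**2)
b((0 + 1) - 2, -6)*8 - 46 = -2*((0 + 1) - 2)*(2 - 6*((0 + 1) - 2))*8 - 46 = -2*(1 - 2)*(2 - 6*(1 - 2))*8 - 46 = -2*(-1)*(2 - 6*(-1))*8 - 46 = -2*(-1)*(2 + 6)*8 - 46 = -2*(-1)*8*8 - 46 = 16*8 - 46 = 128 - 46 = 82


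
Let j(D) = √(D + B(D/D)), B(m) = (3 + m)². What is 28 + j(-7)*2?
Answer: 34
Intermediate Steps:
j(D) = √(16 + D) (j(D) = √(D + (3 + D/D)²) = √(D + (3 + 1)²) = √(D + 4²) = √(D + 16) = √(16 + D))
28 + j(-7)*2 = 28 + √(16 - 7)*2 = 28 + √9*2 = 28 + 3*2 = 28 + 6 = 34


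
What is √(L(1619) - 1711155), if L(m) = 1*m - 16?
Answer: 4*I*√106847 ≈ 1307.5*I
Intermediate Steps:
L(m) = -16 + m (L(m) = m - 16 = -16 + m)
√(L(1619) - 1711155) = √((-16 + 1619) - 1711155) = √(1603 - 1711155) = √(-1709552) = 4*I*√106847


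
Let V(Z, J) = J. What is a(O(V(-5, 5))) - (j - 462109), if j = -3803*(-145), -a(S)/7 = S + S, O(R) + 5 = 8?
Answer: -89368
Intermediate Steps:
O(R) = 3 (O(R) = -5 + 8 = 3)
a(S) = -14*S (a(S) = -7*(S + S) = -14*S)
j = 551435
a(O(V(-5, 5))) - (j - 462109) = -14*3 - (551435 - 462109) = -42 - 1*89326 = -42 - 89326 = -89368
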